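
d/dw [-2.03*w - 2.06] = -2.03000000000000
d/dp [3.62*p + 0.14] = 3.62000000000000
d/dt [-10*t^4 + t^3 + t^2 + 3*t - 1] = -40*t^3 + 3*t^2 + 2*t + 3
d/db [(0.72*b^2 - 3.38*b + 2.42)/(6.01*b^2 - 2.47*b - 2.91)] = (18.5354*b^2 - 33.2788*b + 15.8132)/(36.1201*b^4 - 29.6894*b^3 - 28.8773*b^2 + 14.3754*b + 8.4681)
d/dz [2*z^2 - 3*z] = 4*z - 3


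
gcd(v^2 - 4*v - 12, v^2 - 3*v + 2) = 1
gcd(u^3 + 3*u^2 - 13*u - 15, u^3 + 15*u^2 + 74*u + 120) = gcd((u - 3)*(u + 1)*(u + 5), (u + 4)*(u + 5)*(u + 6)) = u + 5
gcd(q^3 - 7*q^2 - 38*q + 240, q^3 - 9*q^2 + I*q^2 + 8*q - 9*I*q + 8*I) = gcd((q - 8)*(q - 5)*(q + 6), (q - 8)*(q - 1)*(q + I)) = q - 8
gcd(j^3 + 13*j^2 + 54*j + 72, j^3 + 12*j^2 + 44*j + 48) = j^2 + 10*j + 24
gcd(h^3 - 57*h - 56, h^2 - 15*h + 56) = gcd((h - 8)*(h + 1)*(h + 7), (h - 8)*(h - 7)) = h - 8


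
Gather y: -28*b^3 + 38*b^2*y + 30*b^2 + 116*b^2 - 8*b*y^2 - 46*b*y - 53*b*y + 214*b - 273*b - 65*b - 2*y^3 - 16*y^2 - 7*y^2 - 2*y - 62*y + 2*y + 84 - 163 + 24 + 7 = -28*b^3 + 146*b^2 - 124*b - 2*y^3 + y^2*(-8*b - 23) + y*(38*b^2 - 99*b - 62) - 48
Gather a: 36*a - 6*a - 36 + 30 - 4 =30*a - 10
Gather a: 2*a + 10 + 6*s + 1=2*a + 6*s + 11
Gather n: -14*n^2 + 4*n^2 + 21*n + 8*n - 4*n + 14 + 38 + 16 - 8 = -10*n^2 + 25*n + 60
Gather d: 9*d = 9*d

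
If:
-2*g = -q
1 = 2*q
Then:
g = 1/4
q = 1/2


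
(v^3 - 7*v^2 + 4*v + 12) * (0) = 0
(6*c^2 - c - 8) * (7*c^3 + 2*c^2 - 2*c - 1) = 42*c^5 + 5*c^4 - 70*c^3 - 20*c^2 + 17*c + 8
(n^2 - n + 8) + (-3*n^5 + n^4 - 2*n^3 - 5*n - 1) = -3*n^5 + n^4 - 2*n^3 + n^2 - 6*n + 7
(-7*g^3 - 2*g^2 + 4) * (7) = -49*g^3 - 14*g^2 + 28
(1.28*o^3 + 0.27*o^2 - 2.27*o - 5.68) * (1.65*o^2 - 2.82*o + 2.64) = 2.112*o^5 - 3.1641*o^4 - 1.1277*o^3 - 2.2578*o^2 + 10.0248*o - 14.9952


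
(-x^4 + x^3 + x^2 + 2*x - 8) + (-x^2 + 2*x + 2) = -x^4 + x^3 + 4*x - 6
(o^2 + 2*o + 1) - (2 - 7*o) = o^2 + 9*o - 1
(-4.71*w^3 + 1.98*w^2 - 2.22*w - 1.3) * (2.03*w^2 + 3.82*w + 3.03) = -9.5613*w^5 - 13.9728*w^4 - 11.2143*w^3 - 5.12*w^2 - 11.6926*w - 3.939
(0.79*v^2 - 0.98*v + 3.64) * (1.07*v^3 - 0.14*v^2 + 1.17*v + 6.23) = 0.8453*v^5 - 1.1592*v^4 + 4.9563*v^3 + 3.2655*v^2 - 1.8466*v + 22.6772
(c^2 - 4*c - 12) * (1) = c^2 - 4*c - 12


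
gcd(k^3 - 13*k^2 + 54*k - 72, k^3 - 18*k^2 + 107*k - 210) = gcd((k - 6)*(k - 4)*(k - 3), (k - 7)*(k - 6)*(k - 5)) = k - 6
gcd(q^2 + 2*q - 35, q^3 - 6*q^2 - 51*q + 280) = q^2 + 2*q - 35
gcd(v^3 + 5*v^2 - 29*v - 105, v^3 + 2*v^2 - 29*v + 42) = v + 7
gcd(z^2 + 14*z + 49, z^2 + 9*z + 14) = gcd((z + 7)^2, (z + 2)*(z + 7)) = z + 7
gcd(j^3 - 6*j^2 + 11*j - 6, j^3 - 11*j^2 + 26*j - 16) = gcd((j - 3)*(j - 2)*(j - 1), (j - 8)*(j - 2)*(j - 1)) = j^2 - 3*j + 2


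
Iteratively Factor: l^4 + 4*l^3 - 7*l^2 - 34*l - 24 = (l + 4)*(l^3 - 7*l - 6) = (l + 1)*(l + 4)*(l^2 - l - 6) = (l - 3)*(l + 1)*(l + 4)*(l + 2)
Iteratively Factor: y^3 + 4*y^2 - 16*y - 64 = (y + 4)*(y^2 - 16) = (y - 4)*(y + 4)*(y + 4)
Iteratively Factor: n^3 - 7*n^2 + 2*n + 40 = (n - 4)*(n^2 - 3*n - 10) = (n - 4)*(n + 2)*(n - 5)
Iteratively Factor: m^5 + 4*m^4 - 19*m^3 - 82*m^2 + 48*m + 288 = (m - 4)*(m^4 + 8*m^3 + 13*m^2 - 30*m - 72) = (m - 4)*(m + 3)*(m^3 + 5*m^2 - 2*m - 24) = (m - 4)*(m + 3)^2*(m^2 + 2*m - 8) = (m - 4)*(m - 2)*(m + 3)^2*(m + 4)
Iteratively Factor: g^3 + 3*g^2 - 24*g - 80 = (g + 4)*(g^2 - g - 20) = (g - 5)*(g + 4)*(g + 4)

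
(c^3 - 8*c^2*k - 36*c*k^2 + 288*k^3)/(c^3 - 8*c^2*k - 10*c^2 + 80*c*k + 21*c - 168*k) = (c^2 - 36*k^2)/(c^2 - 10*c + 21)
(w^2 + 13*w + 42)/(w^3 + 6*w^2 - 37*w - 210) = (w + 6)/(w^2 - w - 30)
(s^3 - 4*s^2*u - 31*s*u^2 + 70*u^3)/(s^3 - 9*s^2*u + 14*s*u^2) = (s + 5*u)/s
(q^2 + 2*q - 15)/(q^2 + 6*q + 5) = (q - 3)/(q + 1)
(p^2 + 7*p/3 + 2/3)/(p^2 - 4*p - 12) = (p + 1/3)/(p - 6)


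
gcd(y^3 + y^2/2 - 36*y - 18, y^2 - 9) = 1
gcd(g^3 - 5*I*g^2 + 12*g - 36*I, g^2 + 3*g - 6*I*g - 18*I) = g - 6*I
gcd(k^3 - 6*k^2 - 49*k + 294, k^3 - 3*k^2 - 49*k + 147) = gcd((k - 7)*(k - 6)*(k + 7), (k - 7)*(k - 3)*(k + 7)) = k^2 - 49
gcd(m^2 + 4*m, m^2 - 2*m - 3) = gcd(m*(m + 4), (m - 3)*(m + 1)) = 1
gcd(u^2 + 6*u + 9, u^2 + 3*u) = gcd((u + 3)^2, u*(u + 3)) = u + 3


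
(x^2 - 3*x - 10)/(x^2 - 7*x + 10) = (x + 2)/(x - 2)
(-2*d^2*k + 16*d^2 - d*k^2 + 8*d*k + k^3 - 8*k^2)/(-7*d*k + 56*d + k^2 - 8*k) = (2*d^2 + d*k - k^2)/(7*d - k)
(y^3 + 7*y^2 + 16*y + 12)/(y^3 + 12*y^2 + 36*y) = (y^3 + 7*y^2 + 16*y + 12)/(y*(y^2 + 12*y + 36))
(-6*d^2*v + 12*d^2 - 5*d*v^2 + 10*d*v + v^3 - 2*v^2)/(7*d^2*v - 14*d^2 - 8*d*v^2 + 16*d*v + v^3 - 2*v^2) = (-6*d^2 - 5*d*v + v^2)/(7*d^2 - 8*d*v + v^2)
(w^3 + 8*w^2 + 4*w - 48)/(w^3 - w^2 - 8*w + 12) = (w^2 + 10*w + 24)/(w^2 + w - 6)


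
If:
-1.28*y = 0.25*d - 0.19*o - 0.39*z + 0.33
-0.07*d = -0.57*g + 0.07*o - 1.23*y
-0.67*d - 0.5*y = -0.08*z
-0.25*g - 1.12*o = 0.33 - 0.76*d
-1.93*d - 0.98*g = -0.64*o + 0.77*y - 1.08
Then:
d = 0.25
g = 0.68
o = -0.28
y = -0.32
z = 0.10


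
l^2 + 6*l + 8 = (l + 2)*(l + 4)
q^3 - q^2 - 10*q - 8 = (q - 4)*(q + 1)*(q + 2)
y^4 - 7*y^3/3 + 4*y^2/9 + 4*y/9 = y*(y - 2)*(y - 2/3)*(y + 1/3)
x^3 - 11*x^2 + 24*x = x*(x - 8)*(x - 3)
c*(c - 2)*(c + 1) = c^3 - c^2 - 2*c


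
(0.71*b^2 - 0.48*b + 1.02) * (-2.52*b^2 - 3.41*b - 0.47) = -1.7892*b^4 - 1.2115*b^3 - 1.2673*b^2 - 3.2526*b - 0.4794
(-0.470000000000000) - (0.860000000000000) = -1.33000000000000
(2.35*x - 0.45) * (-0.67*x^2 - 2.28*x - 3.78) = -1.5745*x^3 - 5.0565*x^2 - 7.857*x + 1.701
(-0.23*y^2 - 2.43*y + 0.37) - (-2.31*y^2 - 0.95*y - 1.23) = 2.08*y^2 - 1.48*y + 1.6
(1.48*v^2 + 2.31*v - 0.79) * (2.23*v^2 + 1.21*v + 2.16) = 3.3004*v^4 + 6.9421*v^3 + 4.2302*v^2 + 4.0337*v - 1.7064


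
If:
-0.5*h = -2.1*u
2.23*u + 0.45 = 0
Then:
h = -0.85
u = -0.20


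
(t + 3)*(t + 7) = t^2 + 10*t + 21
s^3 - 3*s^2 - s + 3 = (s - 3)*(s - 1)*(s + 1)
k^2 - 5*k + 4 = (k - 4)*(k - 1)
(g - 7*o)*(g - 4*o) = g^2 - 11*g*o + 28*o^2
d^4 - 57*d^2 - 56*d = d*(d - 8)*(d + 1)*(d + 7)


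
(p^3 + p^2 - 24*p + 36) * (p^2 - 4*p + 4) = p^5 - 3*p^4 - 24*p^3 + 136*p^2 - 240*p + 144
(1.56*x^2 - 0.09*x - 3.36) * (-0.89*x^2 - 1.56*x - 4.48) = -1.3884*x^4 - 2.3535*x^3 - 3.858*x^2 + 5.6448*x + 15.0528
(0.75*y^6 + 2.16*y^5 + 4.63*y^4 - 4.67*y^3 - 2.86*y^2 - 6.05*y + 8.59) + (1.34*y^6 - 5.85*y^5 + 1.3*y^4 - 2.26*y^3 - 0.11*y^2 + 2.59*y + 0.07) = 2.09*y^6 - 3.69*y^5 + 5.93*y^4 - 6.93*y^3 - 2.97*y^2 - 3.46*y + 8.66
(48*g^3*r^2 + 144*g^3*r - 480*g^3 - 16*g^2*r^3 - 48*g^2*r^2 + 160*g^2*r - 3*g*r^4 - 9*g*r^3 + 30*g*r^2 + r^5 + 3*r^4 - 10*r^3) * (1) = 48*g^3*r^2 + 144*g^3*r - 480*g^3 - 16*g^2*r^3 - 48*g^2*r^2 + 160*g^2*r - 3*g*r^4 - 9*g*r^3 + 30*g*r^2 + r^5 + 3*r^4 - 10*r^3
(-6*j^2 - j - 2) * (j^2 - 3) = -6*j^4 - j^3 + 16*j^2 + 3*j + 6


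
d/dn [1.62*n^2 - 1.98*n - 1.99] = 3.24*n - 1.98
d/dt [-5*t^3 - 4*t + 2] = -15*t^2 - 4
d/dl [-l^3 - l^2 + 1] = l*(-3*l - 2)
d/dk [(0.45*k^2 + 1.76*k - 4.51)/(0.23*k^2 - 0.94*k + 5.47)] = (-0.8278*k^2 + 6.9976*k + 5.3878)/(0.0529*k^4 - 0.4324*k^3 + 3.3998*k^2 - 10.2836*k + 29.9209)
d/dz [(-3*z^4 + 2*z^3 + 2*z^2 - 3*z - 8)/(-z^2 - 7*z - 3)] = (6*z^5 + 61*z^4 + 8*z^3 - 35*z^2 - 28*z - 47)/(z^4 + 14*z^3 + 55*z^2 + 42*z + 9)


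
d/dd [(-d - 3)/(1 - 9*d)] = -28/(9*d - 1)^2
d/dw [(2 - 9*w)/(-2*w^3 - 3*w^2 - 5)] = 3*(6*w^3 + 9*w^2 - 2*w*(w + 1)*(9*w - 2) + 15)/(2*w^3 + 3*w^2 + 5)^2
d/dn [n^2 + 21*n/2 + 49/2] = 2*n + 21/2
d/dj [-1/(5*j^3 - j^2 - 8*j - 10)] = (15*j^2 - 2*j - 8)/(-5*j^3 + j^2 + 8*j + 10)^2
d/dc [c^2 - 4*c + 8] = 2*c - 4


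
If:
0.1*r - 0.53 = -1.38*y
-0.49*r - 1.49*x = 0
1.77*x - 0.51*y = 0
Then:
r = -0.36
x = 0.12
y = 0.41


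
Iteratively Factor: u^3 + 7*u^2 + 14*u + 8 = (u + 4)*(u^2 + 3*u + 2) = (u + 2)*(u + 4)*(u + 1)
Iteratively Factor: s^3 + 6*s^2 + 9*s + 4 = (s + 1)*(s^2 + 5*s + 4) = (s + 1)*(s + 4)*(s + 1)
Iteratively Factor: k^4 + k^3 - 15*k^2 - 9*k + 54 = (k - 3)*(k^3 + 4*k^2 - 3*k - 18) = (k - 3)*(k + 3)*(k^2 + k - 6) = (k - 3)*(k + 3)^2*(k - 2)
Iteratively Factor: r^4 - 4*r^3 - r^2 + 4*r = (r - 1)*(r^3 - 3*r^2 - 4*r) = (r - 4)*(r - 1)*(r^2 + r) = r*(r - 4)*(r - 1)*(r + 1)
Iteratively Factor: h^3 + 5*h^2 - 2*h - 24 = (h + 4)*(h^2 + h - 6) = (h + 3)*(h + 4)*(h - 2)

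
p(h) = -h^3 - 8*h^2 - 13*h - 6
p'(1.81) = -51.79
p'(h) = -3*h^2 - 16*h - 13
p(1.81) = -61.67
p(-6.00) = 0.00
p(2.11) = -78.44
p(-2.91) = -11.27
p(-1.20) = -0.19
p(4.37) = -299.04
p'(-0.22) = -9.63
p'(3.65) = -111.37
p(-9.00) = 192.00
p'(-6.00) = -25.00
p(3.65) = -208.66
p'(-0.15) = -10.67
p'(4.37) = -140.21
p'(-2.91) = 8.16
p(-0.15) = -4.23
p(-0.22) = -3.52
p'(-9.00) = -112.00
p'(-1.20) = 1.88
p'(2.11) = -60.12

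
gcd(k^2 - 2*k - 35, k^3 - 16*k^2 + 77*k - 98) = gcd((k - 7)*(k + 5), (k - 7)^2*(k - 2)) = k - 7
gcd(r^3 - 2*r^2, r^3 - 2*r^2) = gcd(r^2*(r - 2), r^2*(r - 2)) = r^3 - 2*r^2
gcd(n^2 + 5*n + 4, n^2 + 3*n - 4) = n + 4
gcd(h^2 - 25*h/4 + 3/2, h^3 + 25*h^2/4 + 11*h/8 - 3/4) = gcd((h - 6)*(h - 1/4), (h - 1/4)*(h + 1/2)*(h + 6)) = h - 1/4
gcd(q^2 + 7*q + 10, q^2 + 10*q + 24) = 1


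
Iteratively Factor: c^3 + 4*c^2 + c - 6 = (c + 3)*(c^2 + c - 2) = (c + 2)*(c + 3)*(c - 1)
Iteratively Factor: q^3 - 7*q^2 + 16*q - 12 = (q - 3)*(q^2 - 4*q + 4) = (q - 3)*(q - 2)*(q - 2)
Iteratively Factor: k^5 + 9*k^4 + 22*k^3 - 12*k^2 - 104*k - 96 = (k + 2)*(k^4 + 7*k^3 + 8*k^2 - 28*k - 48) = (k + 2)*(k + 4)*(k^3 + 3*k^2 - 4*k - 12) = (k + 2)^2*(k + 4)*(k^2 + k - 6) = (k + 2)^2*(k + 3)*(k + 4)*(k - 2)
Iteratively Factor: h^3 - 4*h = (h - 2)*(h^2 + 2*h) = h*(h - 2)*(h + 2)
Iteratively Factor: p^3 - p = (p - 1)*(p^2 + p) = p*(p - 1)*(p + 1)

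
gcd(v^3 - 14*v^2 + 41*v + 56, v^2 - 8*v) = v - 8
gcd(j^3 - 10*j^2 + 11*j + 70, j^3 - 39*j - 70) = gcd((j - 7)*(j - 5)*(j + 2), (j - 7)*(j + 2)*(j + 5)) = j^2 - 5*j - 14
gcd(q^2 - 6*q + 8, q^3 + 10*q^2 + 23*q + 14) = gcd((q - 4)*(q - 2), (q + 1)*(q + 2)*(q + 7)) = 1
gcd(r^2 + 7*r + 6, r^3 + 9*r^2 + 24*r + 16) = r + 1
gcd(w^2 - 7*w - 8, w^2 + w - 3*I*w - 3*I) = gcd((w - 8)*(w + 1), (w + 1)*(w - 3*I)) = w + 1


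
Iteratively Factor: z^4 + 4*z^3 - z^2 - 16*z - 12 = (z + 1)*(z^3 + 3*z^2 - 4*z - 12) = (z + 1)*(z + 3)*(z^2 - 4) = (z + 1)*(z + 2)*(z + 3)*(z - 2)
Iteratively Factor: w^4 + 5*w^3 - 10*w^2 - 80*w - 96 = (w + 3)*(w^3 + 2*w^2 - 16*w - 32) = (w + 2)*(w + 3)*(w^2 - 16) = (w + 2)*(w + 3)*(w + 4)*(w - 4)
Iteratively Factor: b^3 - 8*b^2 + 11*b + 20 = (b - 5)*(b^2 - 3*b - 4) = (b - 5)*(b - 4)*(b + 1)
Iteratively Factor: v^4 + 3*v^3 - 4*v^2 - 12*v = (v)*(v^3 + 3*v^2 - 4*v - 12) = v*(v - 2)*(v^2 + 5*v + 6) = v*(v - 2)*(v + 2)*(v + 3)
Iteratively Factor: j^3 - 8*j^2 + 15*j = (j)*(j^2 - 8*j + 15) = j*(j - 5)*(j - 3)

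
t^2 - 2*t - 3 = (t - 3)*(t + 1)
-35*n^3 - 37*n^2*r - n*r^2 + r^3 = (-7*n + r)*(n + r)*(5*n + r)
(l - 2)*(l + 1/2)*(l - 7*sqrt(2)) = l^3 - 7*sqrt(2)*l^2 - 3*l^2/2 - l + 21*sqrt(2)*l/2 + 7*sqrt(2)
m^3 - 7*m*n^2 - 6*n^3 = (m - 3*n)*(m + n)*(m + 2*n)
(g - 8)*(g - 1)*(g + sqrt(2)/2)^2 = g^4 - 9*g^3 + sqrt(2)*g^3 - 9*sqrt(2)*g^2 + 17*g^2/2 - 9*g/2 + 8*sqrt(2)*g + 4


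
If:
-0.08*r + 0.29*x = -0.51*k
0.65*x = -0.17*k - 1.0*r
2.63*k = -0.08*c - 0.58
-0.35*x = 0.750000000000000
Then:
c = -53.26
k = 1.40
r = 1.15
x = -2.14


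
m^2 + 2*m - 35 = (m - 5)*(m + 7)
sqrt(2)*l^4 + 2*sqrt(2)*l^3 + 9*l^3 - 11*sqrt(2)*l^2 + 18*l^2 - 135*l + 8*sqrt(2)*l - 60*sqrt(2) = (l - 3)*(l + 5)*(l + 4*sqrt(2))*(sqrt(2)*l + 1)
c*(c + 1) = c^2 + c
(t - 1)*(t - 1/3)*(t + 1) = t^3 - t^2/3 - t + 1/3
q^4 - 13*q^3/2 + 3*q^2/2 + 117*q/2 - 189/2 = (q - 7/2)*(q - 3)^2*(q + 3)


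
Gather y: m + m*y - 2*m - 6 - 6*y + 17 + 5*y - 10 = -m + y*(m - 1) + 1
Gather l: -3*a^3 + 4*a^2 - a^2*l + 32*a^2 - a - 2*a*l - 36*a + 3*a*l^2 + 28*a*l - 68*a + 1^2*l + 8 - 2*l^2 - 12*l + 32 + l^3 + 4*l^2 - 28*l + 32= -3*a^3 + 36*a^2 - 105*a + l^3 + l^2*(3*a + 2) + l*(-a^2 + 26*a - 39) + 72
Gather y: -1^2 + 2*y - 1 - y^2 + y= -y^2 + 3*y - 2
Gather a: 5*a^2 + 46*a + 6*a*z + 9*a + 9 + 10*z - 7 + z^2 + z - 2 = 5*a^2 + a*(6*z + 55) + z^2 + 11*z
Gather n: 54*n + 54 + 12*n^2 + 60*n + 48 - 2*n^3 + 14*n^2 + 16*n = -2*n^3 + 26*n^2 + 130*n + 102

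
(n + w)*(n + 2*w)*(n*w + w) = n^3*w + 3*n^2*w^2 + n^2*w + 2*n*w^3 + 3*n*w^2 + 2*w^3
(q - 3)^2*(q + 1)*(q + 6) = q^4 + q^3 - 27*q^2 + 27*q + 54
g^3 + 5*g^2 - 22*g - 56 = (g - 4)*(g + 2)*(g + 7)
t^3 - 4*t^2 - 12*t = t*(t - 6)*(t + 2)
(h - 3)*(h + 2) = h^2 - h - 6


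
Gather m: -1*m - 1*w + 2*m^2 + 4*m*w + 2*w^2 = 2*m^2 + m*(4*w - 1) + 2*w^2 - w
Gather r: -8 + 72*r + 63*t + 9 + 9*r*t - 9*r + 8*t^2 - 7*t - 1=r*(9*t + 63) + 8*t^2 + 56*t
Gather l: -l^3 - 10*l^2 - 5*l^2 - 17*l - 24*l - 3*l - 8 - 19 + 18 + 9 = -l^3 - 15*l^2 - 44*l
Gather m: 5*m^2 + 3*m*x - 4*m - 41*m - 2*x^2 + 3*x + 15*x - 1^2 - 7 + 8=5*m^2 + m*(3*x - 45) - 2*x^2 + 18*x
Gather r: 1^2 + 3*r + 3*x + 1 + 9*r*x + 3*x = r*(9*x + 3) + 6*x + 2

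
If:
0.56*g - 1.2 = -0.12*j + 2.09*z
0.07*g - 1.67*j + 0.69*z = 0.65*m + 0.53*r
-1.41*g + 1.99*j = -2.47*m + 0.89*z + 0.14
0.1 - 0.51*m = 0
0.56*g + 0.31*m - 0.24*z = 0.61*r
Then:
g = 0.01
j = -0.43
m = 0.20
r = 0.34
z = -0.60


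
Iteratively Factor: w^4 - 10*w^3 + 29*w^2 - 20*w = (w - 5)*(w^3 - 5*w^2 + 4*w) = (w - 5)*(w - 1)*(w^2 - 4*w) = w*(w - 5)*(w - 1)*(w - 4)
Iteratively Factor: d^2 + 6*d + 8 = (d + 4)*(d + 2)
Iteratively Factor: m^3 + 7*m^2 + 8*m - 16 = (m - 1)*(m^2 + 8*m + 16) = (m - 1)*(m + 4)*(m + 4)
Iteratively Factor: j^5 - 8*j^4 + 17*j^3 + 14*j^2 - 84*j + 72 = (j - 3)*(j^4 - 5*j^3 + 2*j^2 + 20*j - 24) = (j - 3)*(j - 2)*(j^3 - 3*j^2 - 4*j + 12) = (j - 3)*(j - 2)^2*(j^2 - j - 6) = (j - 3)*(j - 2)^2*(j + 2)*(j - 3)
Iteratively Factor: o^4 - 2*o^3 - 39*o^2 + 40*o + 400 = (o + 4)*(o^3 - 6*o^2 - 15*o + 100) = (o - 5)*(o + 4)*(o^2 - o - 20) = (o - 5)^2*(o + 4)*(o + 4)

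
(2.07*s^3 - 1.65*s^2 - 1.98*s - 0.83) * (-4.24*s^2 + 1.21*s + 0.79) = -8.7768*s^5 + 9.5007*s^4 + 8.034*s^3 - 0.1801*s^2 - 2.5685*s - 0.6557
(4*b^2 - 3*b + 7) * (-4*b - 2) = -16*b^3 + 4*b^2 - 22*b - 14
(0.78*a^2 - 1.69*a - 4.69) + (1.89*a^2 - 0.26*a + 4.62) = 2.67*a^2 - 1.95*a - 0.0700000000000003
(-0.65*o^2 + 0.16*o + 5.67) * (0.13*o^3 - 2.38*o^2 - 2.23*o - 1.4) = -0.0845*o^5 + 1.5678*o^4 + 1.8058*o^3 - 12.9414*o^2 - 12.8681*o - 7.938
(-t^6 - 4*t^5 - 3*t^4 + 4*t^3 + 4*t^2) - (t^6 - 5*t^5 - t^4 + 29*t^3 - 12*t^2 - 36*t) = -2*t^6 + t^5 - 2*t^4 - 25*t^3 + 16*t^2 + 36*t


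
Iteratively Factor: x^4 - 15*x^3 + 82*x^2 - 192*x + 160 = (x - 4)*(x^3 - 11*x^2 + 38*x - 40) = (x - 4)^2*(x^2 - 7*x + 10) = (x - 5)*(x - 4)^2*(x - 2)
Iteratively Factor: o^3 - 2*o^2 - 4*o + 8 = (o + 2)*(o^2 - 4*o + 4) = (o - 2)*(o + 2)*(o - 2)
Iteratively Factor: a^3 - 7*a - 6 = (a - 3)*(a^2 + 3*a + 2) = (a - 3)*(a + 2)*(a + 1)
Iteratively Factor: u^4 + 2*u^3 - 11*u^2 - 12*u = (u - 3)*(u^3 + 5*u^2 + 4*u) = u*(u - 3)*(u^2 + 5*u + 4) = u*(u - 3)*(u + 4)*(u + 1)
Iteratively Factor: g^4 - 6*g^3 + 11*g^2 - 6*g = (g - 1)*(g^3 - 5*g^2 + 6*g) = g*(g - 1)*(g^2 - 5*g + 6) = g*(g - 2)*(g - 1)*(g - 3)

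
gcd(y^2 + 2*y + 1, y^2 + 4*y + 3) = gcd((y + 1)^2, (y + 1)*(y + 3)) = y + 1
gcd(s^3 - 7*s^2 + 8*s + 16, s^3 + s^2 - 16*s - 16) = s^2 - 3*s - 4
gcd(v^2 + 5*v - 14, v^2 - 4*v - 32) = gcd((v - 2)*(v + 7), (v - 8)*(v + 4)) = 1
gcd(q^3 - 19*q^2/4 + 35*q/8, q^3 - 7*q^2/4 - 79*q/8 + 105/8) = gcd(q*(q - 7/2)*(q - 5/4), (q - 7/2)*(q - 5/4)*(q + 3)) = q^2 - 19*q/4 + 35/8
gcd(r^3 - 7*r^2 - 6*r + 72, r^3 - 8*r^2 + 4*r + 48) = r^2 - 10*r + 24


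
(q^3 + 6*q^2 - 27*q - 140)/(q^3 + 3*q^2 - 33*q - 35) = (q + 4)/(q + 1)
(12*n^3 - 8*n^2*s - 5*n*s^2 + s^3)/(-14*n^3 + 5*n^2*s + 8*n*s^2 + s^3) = (-6*n + s)/(7*n + s)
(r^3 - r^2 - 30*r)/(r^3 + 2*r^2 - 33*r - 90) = r/(r + 3)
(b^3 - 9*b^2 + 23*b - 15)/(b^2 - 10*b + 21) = (b^2 - 6*b + 5)/(b - 7)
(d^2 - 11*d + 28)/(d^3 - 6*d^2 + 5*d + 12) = (d - 7)/(d^2 - 2*d - 3)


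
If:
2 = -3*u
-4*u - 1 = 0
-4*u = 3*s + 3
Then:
No Solution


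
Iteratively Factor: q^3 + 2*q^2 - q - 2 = (q + 1)*(q^2 + q - 2) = (q - 1)*(q + 1)*(q + 2)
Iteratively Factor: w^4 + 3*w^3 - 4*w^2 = (w)*(w^3 + 3*w^2 - 4*w) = w^2*(w^2 + 3*w - 4) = w^2*(w - 1)*(w + 4)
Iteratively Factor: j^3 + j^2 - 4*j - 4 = (j + 2)*(j^2 - j - 2) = (j + 1)*(j + 2)*(j - 2)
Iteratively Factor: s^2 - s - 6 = (s + 2)*(s - 3)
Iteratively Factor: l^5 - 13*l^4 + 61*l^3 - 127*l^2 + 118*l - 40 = (l - 5)*(l^4 - 8*l^3 + 21*l^2 - 22*l + 8) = (l - 5)*(l - 1)*(l^3 - 7*l^2 + 14*l - 8) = (l - 5)*(l - 1)^2*(l^2 - 6*l + 8) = (l - 5)*(l - 4)*(l - 1)^2*(l - 2)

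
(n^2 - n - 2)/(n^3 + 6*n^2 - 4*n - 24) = (n + 1)/(n^2 + 8*n + 12)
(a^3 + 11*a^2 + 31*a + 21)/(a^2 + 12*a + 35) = (a^2 + 4*a + 3)/(a + 5)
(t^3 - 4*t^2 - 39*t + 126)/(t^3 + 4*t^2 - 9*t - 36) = (t^2 - t - 42)/(t^2 + 7*t + 12)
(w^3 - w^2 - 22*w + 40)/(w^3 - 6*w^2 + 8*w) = (w + 5)/w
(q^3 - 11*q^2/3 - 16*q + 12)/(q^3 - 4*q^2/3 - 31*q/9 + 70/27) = 9*(q^2 - 3*q - 18)/(9*q^2 - 6*q - 35)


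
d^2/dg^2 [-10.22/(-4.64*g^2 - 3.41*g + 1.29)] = (-440.065024*g^2 - 323.409856*g + 10.22*(9.28*g + 3.41)*(18.56*g + 6.82) + 122.345664)/(4.64*g^2 + 3.41*g - 1.29)^3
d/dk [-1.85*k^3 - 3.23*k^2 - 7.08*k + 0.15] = -5.55*k^2 - 6.46*k - 7.08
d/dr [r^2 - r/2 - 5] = 2*r - 1/2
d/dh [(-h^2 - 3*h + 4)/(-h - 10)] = (h^2 + 20*h + 34)/(h^2 + 20*h + 100)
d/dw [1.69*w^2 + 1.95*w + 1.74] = 3.38*w + 1.95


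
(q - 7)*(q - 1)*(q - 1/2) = q^3 - 17*q^2/2 + 11*q - 7/2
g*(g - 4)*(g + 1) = g^3 - 3*g^2 - 4*g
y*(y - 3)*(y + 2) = y^3 - y^2 - 6*y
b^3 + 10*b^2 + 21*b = b*(b + 3)*(b + 7)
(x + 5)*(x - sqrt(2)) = x^2 - sqrt(2)*x + 5*x - 5*sqrt(2)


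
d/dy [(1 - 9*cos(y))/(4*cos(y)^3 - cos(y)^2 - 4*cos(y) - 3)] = -(21*sin(y)^2 + 56*cos(y) + 18*cos(3*y) + 10)*sin(y)/(4*sin(y)^2*cos(y) - sin(y)^2 + 4)^2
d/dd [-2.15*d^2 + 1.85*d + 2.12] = 1.85 - 4.3*d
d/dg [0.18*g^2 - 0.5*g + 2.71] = 0.36*g - 0.5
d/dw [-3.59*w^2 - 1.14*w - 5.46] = -7.18*w - 1.14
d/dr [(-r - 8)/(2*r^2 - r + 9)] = (-2*r^2 + r + (r + 8)*(4*r - 1) - 9)/(2*r^2 - r + 9)^2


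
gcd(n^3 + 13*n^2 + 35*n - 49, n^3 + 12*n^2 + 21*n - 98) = n^2 + 14*n + 49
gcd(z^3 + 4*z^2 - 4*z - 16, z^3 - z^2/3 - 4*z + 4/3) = z^2 - 4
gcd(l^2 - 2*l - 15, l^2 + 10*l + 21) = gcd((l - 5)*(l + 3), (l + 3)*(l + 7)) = l + 3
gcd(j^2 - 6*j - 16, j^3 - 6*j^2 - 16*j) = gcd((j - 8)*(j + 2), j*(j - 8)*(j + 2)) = j^2 - 6*j - 16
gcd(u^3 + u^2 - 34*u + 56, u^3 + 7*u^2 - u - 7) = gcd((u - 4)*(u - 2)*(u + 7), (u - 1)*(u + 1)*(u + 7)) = u + 7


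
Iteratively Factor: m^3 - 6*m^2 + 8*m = (m)*(m^2 - 6*m + 8) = m*(m - 2)*(m - 4)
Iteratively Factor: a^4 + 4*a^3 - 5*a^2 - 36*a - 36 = (a - 3)*(a^3 + 7*a^2 + 16*a + 12) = (a - 3)*(a + 3)*(a^2 + 4*a + 4) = (a - 3)*(a + 2)*(a + 3)*(a + 2)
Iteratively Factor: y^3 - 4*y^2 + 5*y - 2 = (y - 1)*(y^2 - 3*y + 2) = (y - 2)*(y - 1)*(y - 1)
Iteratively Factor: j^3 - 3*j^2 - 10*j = (j)*(j^2 - 3*j - 10) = j*(j + 2)*(j - 5)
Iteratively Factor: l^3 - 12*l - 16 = (l + 2)*(l^2 - 2*l - 8) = (l + 2)^2*(l - 4)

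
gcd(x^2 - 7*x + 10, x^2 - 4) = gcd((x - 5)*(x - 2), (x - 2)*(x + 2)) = x - 2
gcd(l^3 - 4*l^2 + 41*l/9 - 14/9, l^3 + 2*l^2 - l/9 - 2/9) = 1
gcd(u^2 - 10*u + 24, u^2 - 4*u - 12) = u - 6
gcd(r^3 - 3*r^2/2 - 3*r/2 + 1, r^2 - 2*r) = r - 2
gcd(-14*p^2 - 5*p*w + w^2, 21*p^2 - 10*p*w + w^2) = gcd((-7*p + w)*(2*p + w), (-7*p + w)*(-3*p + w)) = 7*p - w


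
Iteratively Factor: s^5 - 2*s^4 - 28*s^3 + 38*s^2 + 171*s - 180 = (s - 1)*(s^4 - s^3 - 29*s^2 + 9*s + 180) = (s - 5)*(s - 1)*(s^3 + 4*s^2 - 9*s - 36) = (s - 5)*(s - 1)*(s + 4)*(s^2 - 9) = (s - 5)*(s - 1)*(s + 3)*(s + 4)*(s - 3)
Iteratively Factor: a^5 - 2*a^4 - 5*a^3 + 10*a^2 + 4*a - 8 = (a + 1)*(a^4 - 3*a^3 - 2*a^2 + 12*a - 8) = (a - 2)*(a + 1)*(a^3 - a^2 - 4*a + 4) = (a - 2)*(a + 1)*(a + 2)*(a^2 - 3*a + 2) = (a - 2)^2*(a + 1)*(a + 2)*(a - 1)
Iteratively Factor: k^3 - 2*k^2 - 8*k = (k)*(k^2 - 2*k - 8) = k*(k + 2)*(k - 4)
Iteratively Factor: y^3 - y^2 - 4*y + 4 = (y - 2)*(y^2 + y - 2) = (y - 2)*(y - 1)*(y + 2)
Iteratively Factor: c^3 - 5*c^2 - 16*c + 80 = (c - 4)*(c^2 - c - 20) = (c - 5)*(c - 4)*(c + 4)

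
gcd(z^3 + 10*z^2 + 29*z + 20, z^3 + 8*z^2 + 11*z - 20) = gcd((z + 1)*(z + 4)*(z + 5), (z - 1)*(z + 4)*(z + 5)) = z^2 + 9*z + 20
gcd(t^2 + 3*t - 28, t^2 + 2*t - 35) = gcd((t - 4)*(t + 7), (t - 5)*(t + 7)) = t + 7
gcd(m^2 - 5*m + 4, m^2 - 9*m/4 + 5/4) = m - 1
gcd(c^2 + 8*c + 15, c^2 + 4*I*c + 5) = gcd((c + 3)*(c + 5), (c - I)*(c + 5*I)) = 1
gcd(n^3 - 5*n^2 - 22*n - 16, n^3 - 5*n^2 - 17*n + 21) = 1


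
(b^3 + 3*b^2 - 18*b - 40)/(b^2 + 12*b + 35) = (b^2 - 2*b - 8)/(b + 7)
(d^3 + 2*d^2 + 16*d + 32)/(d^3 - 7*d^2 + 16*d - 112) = (d + 2)/(d - 7)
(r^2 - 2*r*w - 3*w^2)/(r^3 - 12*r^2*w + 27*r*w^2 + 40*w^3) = (r - 3*w)/(r^2 - 13*r*w + 40*w^2)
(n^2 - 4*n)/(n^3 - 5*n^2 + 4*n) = 1/(n - 1)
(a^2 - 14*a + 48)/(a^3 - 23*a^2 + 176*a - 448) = (a - 6)/(a^2 - 15*a + 56)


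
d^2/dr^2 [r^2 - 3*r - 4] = 2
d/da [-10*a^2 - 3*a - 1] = -20*a - 3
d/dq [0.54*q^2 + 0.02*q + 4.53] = 1.08*q + 0.02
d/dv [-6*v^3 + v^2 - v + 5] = -18*v^2 + 2*v - 1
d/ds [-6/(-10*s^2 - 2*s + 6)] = 3*(-10*s - 1)/(5*s^2 + s - 3)^2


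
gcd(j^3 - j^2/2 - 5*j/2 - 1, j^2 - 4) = j - 2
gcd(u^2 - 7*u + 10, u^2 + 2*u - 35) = u - 5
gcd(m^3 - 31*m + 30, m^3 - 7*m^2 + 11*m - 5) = m^2 - 6*m + 5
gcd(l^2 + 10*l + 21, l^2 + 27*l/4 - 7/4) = l + 7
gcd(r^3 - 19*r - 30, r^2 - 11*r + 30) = r - 5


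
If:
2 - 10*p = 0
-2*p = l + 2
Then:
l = -12/5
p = 1/5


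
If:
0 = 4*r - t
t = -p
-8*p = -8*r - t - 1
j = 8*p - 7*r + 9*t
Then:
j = 3/44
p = 1/11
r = -1/44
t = -1/11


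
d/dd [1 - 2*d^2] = -4*d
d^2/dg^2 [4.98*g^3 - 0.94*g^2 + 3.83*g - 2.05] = 29.88*g - 1.88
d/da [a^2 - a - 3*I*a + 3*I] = 2*a - 1 - 3*I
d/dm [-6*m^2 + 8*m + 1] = 8 - 12*m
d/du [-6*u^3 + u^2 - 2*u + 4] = -18*u^2 + 2*u - 2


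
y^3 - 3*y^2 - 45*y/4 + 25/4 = (y - 5)*(y - 1/2)*(y + 5/2)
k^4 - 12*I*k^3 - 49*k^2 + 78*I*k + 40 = (k - 5*I)*(k - 4*I)*(k - 2*I)*(k - I)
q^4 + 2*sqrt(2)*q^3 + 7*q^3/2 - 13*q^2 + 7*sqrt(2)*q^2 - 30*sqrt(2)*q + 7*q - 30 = (q - 5/2)*(q + 6)*(q + sqrt(2))^2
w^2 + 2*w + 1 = (w + 1)^2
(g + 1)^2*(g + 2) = g^3 + 4*g^2 + 5*g + 2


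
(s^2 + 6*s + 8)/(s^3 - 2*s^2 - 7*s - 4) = (s^2 + 6*s + 8)/(s^3 - 2*s^2 - 7*s - 4)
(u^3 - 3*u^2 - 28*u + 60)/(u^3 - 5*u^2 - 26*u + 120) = (u - 2)/(u - 4)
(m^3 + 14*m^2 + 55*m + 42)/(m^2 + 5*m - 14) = (m^2 + 7*m + 6)/(m - 2)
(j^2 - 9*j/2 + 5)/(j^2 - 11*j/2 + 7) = (2*j - 5)/(2*j - 7)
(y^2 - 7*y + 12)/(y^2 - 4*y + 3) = (y - 4)/(y - 1)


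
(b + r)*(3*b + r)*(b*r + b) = 3*b^3*r + 3*b^3 + 4*b^2*r^2 + 4*b^2*r + b*r^3 + b*r^2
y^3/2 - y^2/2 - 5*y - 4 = (y/2 + 1/2)*(y - 4)*(y + 2)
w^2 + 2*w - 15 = (w - 3)*(w + 5)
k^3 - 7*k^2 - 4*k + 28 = (k - 7)*(k - 2)*(k + 2)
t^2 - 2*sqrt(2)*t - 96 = (t - 8*sqrt(2))*(t + 6*sqrt(2))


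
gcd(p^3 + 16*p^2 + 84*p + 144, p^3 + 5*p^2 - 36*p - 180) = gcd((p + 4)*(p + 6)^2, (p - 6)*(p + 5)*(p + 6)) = p + 6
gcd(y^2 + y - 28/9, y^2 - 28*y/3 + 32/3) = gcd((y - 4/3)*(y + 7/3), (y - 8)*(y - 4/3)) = y - 4/3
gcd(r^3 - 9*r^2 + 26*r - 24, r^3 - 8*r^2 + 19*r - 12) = r^2 - 7*r + 12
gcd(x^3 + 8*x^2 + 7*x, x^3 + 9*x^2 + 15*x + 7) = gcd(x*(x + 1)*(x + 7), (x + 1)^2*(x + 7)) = x^2 + 8*x + 7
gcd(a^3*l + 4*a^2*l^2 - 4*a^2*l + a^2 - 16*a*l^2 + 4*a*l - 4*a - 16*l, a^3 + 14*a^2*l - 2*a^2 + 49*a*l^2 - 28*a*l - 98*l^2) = 1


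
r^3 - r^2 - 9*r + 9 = (r - 3)*(r - 1)*(r + 3)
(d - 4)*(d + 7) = d^2 + 3*d - 28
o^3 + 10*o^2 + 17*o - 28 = (o - 1)*(o + 4)*(o + 7)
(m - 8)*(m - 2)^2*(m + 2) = m^4 - 10*m^3 + 12*m^2 + 40*m - 64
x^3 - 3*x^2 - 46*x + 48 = (x - 8)*(x - 1)*(x + 6)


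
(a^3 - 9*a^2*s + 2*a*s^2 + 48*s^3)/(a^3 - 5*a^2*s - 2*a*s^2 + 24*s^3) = (-a + 8*s)/(-a + 4*s)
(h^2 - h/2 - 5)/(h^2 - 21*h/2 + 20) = (h + 2)/(h - 8)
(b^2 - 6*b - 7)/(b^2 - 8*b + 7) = (b + 1)/(b - 1)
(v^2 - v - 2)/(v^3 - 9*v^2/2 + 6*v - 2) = 2*(v + 1)/(2*v^2 - 5*v + 2)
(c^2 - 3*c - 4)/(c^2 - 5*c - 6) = (c - 4)/(c - 6)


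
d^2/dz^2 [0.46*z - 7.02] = 0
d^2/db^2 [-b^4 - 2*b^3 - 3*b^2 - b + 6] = -12*b^2 - 12*b - 6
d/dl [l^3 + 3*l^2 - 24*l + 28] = 3*l^2 + 6*l - 24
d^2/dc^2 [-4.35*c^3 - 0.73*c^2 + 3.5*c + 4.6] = -26.1*c - 1.46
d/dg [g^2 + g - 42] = 2*g + 1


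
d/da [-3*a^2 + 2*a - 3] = 2 - 6*a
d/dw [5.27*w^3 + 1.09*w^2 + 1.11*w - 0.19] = 15.81*w^2 + 2.18*w + 1.11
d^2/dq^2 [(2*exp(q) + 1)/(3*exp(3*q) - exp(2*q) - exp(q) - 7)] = (72*exp(6*q) + 63*exp(5*q) - 7*exp(4*q) + 542*exp(3*q) + 108*exp(2*q) - 41*exp(q) + 91)*exp(q)/(27*exp(9*q) - 27*exp(8*q) - 18*exp(7*q) - 172*exp(6*q) + 132*exp(5*q) + 102*exp(4*q) + 398*exp(3*q) - 168*exp(2*q) - 147*exp(q) - 343)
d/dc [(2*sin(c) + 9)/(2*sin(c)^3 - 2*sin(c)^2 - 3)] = 2*(-4*sin(c)^3 - 25*sin(c)^2 + 18*sin(c) - 3)*cos(c)/(-2*sin(c)^3 + 2*sin(c)^2 + 3)^2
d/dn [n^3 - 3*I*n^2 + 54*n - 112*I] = 3*n^2 - 6*I*n + 54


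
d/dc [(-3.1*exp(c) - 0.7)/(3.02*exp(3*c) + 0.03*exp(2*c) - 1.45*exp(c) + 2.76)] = (18.724*exp(3*c) + 6.435*exp(2*c) + 0.0419999999999998*exp(c) - 9.571)*exp(c)/(9.1204*exp(6*c) + 0.1812*exp(5*c) - 8.7571*exp(4*c) + 16.5834*exp(3*c) + 2.2681*exp(2*c) - 8.004*exp(c) + 7.6176)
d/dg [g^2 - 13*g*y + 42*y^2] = 2*g - 13*y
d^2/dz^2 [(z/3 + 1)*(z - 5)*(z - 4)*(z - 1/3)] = 4*z^2 - 38*z/3 - 10/3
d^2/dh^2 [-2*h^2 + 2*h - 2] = -4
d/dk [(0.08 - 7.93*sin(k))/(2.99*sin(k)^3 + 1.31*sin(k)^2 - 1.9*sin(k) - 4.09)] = (47.4214*sin(k)^3 + 9.6707*sin(k)^2 - 0.2096*sin(k) + 32.5857)*cos(k)/(8.9401*sin(k)^6 + 7.8338*sin(k)^5 - 9.6459*sin(k)^4 - 29.4362*sin(k)^3 - 7.1058*sin(k)^2 + 15.542*sin(k) + 16.7281)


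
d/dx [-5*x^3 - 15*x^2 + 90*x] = -15*x^2 - 30*x + 90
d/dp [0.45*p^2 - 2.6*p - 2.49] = 0.9*p - 2.6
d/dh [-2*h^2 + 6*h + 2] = 6 - 4*h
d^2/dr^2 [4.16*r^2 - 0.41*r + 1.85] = 8.32000000000000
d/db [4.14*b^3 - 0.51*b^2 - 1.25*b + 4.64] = 12.42*b^2 - 1.02*b - 1.25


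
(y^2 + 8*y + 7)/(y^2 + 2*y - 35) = (y + 1)/(y - 5)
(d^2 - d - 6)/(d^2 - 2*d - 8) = (d - 3)/(d - 4)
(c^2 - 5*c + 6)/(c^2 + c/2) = 2*(c^2 - 5*c + 6)/(c*(2*c + 1))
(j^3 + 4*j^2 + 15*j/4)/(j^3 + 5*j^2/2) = (j + 3/2)/j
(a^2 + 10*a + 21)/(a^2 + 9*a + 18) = (a + 7)/(a + 6)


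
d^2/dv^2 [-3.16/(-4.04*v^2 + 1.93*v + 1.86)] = (103.152512*v^2 - 49.278304*v - 3.16*(8.08*v - 1.93)*(16.16*v - 3.86) - 47.491008)/(-4.04*v^2 + 1.93*v + 1.86)^3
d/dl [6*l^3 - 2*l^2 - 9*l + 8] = 18*l^2 - 4*l - 9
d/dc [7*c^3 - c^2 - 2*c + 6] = 21*c^2 - 2*c - 2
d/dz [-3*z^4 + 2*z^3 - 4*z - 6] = -12*z^3 + 6*z^2 - 4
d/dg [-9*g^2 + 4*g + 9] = 4 - 18*g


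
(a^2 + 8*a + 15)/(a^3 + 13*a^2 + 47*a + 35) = (a + 3)/(a^2 + 8*a + 7)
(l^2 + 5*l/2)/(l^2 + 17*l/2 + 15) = l/(l + 6)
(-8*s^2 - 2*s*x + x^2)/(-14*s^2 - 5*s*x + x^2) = (-4*s + x)/(-7*s + x)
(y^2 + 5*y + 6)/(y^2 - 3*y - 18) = (y + 2)/(y - 6)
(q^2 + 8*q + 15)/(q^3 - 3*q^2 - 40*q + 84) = (q^2 + 8*q + 15)/(q^3 - 3*q^2 - 40*q + 84)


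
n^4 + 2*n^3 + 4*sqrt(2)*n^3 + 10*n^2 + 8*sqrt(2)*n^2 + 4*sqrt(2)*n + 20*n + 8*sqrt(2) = (n + 2)*(n + sqrt(2))^2*(n + 2*sqrt(2))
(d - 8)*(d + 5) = d^2 - 3*d - 40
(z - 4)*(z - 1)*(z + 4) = z^3 - z^2 - 16*z + 16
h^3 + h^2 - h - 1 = (h - 1)*(h + 1)^2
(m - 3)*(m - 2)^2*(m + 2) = m^4 - 5*m^3 + 2*m^2 + 20*m - 24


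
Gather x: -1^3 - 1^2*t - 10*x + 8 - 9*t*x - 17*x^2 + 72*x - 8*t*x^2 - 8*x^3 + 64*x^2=-t - 8*x^3 + x^2*(47 - 8*t) + x*(62 - 9*t) + 7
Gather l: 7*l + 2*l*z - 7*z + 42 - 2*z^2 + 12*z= l*(2*z + 7) - 2*z^2 + 5*z + 42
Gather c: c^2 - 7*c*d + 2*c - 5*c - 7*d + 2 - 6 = c^2 + c*(-7*d - 3) - 7*d - 4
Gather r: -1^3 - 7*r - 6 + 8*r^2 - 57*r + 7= 8*r^2 - 64*r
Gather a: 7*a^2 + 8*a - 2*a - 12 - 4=7*a^2 + 6*a - 16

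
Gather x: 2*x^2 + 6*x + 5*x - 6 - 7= 2*x^2 + 11*x - 13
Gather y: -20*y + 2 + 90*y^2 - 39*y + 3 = 90*y^2 - 59*y + 5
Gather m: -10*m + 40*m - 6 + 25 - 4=30*m + 15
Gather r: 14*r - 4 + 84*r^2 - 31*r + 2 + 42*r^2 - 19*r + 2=126*r^2 - 36*r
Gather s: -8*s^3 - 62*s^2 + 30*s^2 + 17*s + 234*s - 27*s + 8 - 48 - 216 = -8*s^3 - 32*s^2 + 224*s - 256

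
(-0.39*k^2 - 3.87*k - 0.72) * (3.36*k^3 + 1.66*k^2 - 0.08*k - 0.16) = -1.3104*k^5 - 13.6506*k^4 - 8.8122*k^3 - 0.8232*k^2 + 0.6768*k + 0.1152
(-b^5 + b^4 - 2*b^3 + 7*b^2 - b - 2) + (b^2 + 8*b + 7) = -b^5 + b^4 - 2*b^3 + 8*b^2 + 7*b + 5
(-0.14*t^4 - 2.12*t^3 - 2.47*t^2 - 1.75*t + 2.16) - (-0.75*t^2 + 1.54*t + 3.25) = -0.14*t^4 - 2.12*t^3 - 1.72*t^2 - 3.29*t - 1.09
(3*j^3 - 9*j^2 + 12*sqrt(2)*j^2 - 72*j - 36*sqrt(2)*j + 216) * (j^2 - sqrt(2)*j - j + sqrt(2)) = 3*j^5 - 12*j^4 + 9*sqrt(2)*j^4 - 87*j^3 - 36*sqrt(2)*j^3 + 99*sqrt(2)*j^2 + 384*j^2 - 288*sqrt(2)*j - 288*j + 216*sqrt(2)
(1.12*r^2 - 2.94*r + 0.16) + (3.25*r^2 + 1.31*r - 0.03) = 4.37*r^2 - 1.63*r + 0.13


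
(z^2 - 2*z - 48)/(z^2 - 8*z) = (z + 6)/z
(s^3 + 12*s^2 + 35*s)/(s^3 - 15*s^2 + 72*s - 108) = s*(s^2 + 12*s + 35)/(s^3 - 15*s^2 + 72*s - 108)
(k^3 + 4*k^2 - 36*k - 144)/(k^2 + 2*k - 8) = (k^2 - 36)/(k - 2)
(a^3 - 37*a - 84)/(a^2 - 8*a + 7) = (a^2 + 7*a + 12)/(a - 1)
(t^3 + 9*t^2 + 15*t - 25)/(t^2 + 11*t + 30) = (t^2 + 4*t - 5)/(t + 6)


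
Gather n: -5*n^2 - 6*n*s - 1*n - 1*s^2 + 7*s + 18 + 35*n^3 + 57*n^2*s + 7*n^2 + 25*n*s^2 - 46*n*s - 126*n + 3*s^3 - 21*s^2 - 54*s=35*n^3 + n^2*(57*s + 2) + n*(25*s^2 - 52*s - 127) + 3*s^3 - 22*s^2 - 47*s + 18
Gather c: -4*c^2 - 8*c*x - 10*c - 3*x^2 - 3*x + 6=-4*c^2 + c*(-8*x - 10) - 3*x^2 - 3*x + 6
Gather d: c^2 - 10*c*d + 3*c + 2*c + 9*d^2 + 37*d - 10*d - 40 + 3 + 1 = c^2 + 5*c + 9*d^2 + d*(27 - 10*c) - 36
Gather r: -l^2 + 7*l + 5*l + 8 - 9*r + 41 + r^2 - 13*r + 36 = -l^2 + 12*l + r^2 - 22*r + 85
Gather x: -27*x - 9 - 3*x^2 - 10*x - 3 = -3*x^2 - 37*x - 12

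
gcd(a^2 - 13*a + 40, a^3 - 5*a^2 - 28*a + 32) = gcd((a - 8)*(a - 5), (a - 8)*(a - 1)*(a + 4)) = a - 8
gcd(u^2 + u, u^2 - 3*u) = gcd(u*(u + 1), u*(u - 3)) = u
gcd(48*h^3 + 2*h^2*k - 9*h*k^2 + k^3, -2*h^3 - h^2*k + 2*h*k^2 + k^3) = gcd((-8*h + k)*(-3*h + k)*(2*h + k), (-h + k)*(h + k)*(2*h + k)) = 2*h + k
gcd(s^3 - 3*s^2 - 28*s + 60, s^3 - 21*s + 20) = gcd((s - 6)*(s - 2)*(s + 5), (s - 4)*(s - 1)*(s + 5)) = s + 5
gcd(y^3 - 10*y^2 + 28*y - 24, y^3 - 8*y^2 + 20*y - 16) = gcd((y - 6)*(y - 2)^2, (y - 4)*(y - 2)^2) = y^2 - 4*y + 4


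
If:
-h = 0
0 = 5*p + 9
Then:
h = 0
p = -9/5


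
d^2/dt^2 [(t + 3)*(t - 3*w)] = 2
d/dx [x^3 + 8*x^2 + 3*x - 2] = 3*x^2 + 16*x + 3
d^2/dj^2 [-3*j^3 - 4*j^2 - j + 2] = -18*j - 8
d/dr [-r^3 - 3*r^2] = 3*r*(-r - 2)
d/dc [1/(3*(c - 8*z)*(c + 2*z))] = 2*(-c + 3*z)/(3*(c^4 - 12*c^3*z + 4*c^2*z^2 + 192*c*z^3 + 256*z^4))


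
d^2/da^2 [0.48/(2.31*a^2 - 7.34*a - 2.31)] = (5.122656*a^2 - 16.277184*a - 0.48*(4.62*a - 7.34)*(9.24*a - 14.68) - 5.122656)/(-2.31*a^2 + 7.34*a + 2.31)^3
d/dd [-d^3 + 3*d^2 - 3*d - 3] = -3*d^2 + 6*d - 3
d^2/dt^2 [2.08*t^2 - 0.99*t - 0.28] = 4.16000000000000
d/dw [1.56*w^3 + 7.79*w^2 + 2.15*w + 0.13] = 4.68*w^2 + 15.58*w + 2.15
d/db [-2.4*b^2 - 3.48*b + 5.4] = -4.8*b - 3.48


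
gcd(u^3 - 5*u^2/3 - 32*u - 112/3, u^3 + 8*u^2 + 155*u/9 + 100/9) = u + 4/3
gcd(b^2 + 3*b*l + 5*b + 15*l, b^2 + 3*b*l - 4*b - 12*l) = b + 3*l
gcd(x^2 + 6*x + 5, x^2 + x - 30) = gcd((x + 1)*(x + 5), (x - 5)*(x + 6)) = 1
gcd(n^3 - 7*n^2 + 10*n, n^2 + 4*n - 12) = n - 2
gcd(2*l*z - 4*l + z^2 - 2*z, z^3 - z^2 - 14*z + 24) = z - 2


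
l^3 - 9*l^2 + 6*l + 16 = (l - 8)*(l - 2)*(l + 1)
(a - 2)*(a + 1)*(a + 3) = a^3 + 2*a^2 - 5*a - 6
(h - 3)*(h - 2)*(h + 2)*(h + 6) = h^4 + 3*h^3 - 22*h^2 - 12*h + 72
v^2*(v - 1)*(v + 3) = v^4 + 2*v^3 - 3*v^2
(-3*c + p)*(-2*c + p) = 6*c^2 - 5*c*p + p^2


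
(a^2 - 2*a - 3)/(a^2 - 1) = (a - 3)/(a - 1)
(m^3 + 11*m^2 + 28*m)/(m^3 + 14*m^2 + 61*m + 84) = m/(m + 3)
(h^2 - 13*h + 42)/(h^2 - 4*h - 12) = (h - 7)/(h + 2)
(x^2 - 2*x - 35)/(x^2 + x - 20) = (x - 7)/(x - 4)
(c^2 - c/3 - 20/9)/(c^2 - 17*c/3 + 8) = (9*c^2 - 3*c - 20)/(3*(3*c^2 - 17*c + 24))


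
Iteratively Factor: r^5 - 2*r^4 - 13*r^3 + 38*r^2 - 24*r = (r - 2)*(r^4 - 13*r^2 + 12*r) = (r - 2)*(r + 4)*(r^3 - 4*r^2 + 3*r) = r*(r - 2)*(r + 4)*(r^2 - 4*r + 3) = r*(r - 3)*(r - 2)*(r + 4)*(r - 1)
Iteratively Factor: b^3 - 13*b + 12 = (b - 3)*(b^2 + 3*b - 4) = (b - 3)*(b + 4)*(b - 1)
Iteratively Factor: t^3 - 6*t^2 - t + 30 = (t + 2)*(t^2 - 8*t + 15) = (t - 3)*(t + 2)*(t - 5)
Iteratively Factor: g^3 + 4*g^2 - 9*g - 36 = (g + 4)*(g^2 - 9) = (g + 3)*(g + 4)*(g - 3)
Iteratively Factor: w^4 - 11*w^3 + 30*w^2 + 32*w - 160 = (w - 5)*(w^3 - 6*w^2 + 32) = (w - 5)*(w - 4)*(w^2 - 2*w - 8) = (w - 5)*(w - 4)^2*(w + 2)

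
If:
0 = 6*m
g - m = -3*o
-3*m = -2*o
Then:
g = 0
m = 0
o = 0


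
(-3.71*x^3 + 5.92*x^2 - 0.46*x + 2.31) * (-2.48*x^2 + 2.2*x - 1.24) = 9.2008*x^5 - 22.8436*x^4 + 18.7652*x^3 - 14.0816*x^2 + 5.6524*x - 2.8644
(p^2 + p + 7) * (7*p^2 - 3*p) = 7*p^4 + 4*p^3 + 46*p^2 - 21*p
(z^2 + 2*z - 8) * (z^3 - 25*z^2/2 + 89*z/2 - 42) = z^5 - 21*z^4/2 + 23*z^3/2 + 147*z^2 - 440*z + 336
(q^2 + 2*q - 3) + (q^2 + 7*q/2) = 2*q^2 + 11*q/2 - 3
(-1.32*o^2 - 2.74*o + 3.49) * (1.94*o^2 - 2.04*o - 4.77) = -2.5608*o^4 - 2.6228*o^3 + 18.6566*o^2 + 5.9502*o - 16.6473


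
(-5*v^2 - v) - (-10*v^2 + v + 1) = 5*v^2 - 2*v - 1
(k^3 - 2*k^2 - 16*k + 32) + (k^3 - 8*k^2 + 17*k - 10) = 2*k^3 - 10*k^2 + k + 22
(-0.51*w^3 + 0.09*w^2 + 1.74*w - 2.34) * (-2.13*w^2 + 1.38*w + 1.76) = 1.0863*w^5 - 0.8955*w^4 - 4.4796*w^3 + 7.5438*w^2 - 0.1668*w - 4.1184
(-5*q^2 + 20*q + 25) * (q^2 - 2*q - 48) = -5*q^4 + 30*q^3 + 225*q^2 - 1010*q - 1200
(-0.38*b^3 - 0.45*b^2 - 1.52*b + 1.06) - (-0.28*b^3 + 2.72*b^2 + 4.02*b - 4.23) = -0.1*b^3 - 3.17*b^2 - 5.54*b + 5.29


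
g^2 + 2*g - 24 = (g - 4)*(g + 6)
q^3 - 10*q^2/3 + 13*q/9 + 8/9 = (q - 8/3)*(q - 1)*(q + 1/3)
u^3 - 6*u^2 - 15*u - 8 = (u - 8)*(u + 1)^2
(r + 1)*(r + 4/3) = r^2 + 7*r/3 + 4/3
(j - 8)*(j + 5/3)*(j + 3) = j^3 - 10*j^2/3 - 97*j/3 - 40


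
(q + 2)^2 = q^2 + 4*q + 4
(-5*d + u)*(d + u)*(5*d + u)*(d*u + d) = -25*d^4*u - 25*d^4 - 25*d^3*u^2 - 25*d^3*u + d^2*u^3 + d^2*u^2 + d*u^4 + d*u^3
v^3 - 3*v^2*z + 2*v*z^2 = v*(v - 2*z)*(v - z)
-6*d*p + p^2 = p*(-6*d + p)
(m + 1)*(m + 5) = m^2 + 6*m + 5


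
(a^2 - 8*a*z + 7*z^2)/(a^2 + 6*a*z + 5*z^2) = (a^2 - 8*a*z + 7*z^2)/(a^2 + 6*a*z + 5*z^2)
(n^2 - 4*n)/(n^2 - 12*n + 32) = n/(n - 8)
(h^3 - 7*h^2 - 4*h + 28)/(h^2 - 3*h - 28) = (h^2 - 4)/(h + 4)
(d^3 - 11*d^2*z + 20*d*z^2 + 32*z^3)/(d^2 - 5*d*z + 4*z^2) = (-d^2 + 7*d*z + 8*z^2)/(-d + z)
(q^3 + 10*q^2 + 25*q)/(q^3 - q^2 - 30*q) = (q + 5)/(q - 6)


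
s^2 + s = s*(s + 1)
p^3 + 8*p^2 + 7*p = p*(p + 1)*(p + 7)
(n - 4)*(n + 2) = n^2 - 2*n - 8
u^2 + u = u*(u + 1)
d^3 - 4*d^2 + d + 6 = (d - 3)*(d - 2)*(d + 1)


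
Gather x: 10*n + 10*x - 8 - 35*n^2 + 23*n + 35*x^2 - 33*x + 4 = -35*n^2 + 33*n + 35*x^2 - 23*x - 4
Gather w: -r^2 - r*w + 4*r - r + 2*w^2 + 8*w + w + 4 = -r^2 + 3*r + 2*w^2 + w*(9 - r) + 4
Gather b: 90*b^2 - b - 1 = 90*b^2 - b - 1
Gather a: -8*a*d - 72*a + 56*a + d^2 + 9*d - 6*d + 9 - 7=a*(-8*d - 16) + d^2 + 3*d + 2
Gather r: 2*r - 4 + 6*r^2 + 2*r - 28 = 6*r^2 + 4*r - 32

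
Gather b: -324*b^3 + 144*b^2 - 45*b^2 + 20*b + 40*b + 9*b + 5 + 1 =-324*b^3 + 99*b^2 + 69*b + 6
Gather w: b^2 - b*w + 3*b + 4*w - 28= b^2 + 3*b + w*(4 - b) - 28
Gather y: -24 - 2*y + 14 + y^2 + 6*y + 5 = y^2 + 4*y - 5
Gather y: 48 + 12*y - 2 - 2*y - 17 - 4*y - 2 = 6*y + 27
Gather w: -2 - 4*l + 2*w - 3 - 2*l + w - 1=-6*l + 3*w - 6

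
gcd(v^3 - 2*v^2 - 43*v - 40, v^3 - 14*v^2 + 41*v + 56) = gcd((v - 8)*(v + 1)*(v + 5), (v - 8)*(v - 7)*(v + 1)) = v^2 - 7*v - 8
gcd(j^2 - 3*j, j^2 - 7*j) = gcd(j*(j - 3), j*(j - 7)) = j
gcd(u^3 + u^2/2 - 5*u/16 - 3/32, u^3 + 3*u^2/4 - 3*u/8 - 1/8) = u^2 - u/4 - 1/8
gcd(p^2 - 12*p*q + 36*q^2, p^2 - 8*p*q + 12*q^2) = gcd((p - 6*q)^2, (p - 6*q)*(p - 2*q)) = p - 6*q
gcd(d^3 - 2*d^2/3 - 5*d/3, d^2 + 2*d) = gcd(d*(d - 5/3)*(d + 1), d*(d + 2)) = d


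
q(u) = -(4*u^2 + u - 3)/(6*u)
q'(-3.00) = -0.72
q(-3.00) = 1.67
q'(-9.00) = -0.67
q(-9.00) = 5.78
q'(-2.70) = -0.74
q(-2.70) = 1.45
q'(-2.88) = -0.73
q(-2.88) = 1.58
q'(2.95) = -0.72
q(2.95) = -1.96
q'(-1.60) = -0.86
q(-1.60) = 0.59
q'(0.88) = -1.31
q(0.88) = -0.19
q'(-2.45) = -0.75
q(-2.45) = 1.26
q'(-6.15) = -0.68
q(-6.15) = 3.85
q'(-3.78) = -0.70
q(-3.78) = 2.22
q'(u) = -(8*u + 1)/(6*u) + (4*u^2 + u - 3)/(6*u^2)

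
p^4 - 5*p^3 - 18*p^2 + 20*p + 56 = (p - 7)*(p - 2)*(p + 2)^2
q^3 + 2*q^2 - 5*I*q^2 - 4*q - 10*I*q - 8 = (q + 2)*(q - 4*I)*(q - I)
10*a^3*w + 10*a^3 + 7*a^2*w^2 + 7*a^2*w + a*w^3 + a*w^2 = (2*a + w)*(5*a + w)*(a*w + a)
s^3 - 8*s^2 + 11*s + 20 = (s - 5)*(s - 4)*(s + 1)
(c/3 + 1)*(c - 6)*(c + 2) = c^3/3 - c^2/3 - 8*c - 12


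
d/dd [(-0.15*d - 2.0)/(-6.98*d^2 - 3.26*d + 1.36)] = (1.047*d^2 + 0.489*d - (0.15*d + 2.0)*(13.96*d + 3.26) - 0.204)/(6.98*d^2 + 3.26*d - 1.36)^2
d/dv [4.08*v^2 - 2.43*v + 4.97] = 8.16*v - 2.43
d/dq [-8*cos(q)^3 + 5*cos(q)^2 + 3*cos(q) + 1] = (24*cos(q)^2 - 10*cos(q) - 3)*sin(q)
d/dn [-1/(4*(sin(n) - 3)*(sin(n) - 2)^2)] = (3*sin(n) - 8)*cos(n)/(4*(sin(n) - 3)^2*(sin(n) - 2)^3)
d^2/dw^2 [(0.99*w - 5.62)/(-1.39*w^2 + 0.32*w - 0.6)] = (-(0.99*w - 5.62)*(2.78*w - 0.32)*(5.56*w - 0.64) + (8.2566*w - 16.2572)*(1.39*w^2 - 0.32*w + 0.6))/(1.39*w^2 - 0.32*w + 0.6)^3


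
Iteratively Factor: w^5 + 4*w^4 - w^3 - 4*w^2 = (w + 1)*(w^4 + 3*w^3 - 4*w^2) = (w + 1)*(w + 4)*(w^3 - w^2) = w*(w + 1)*(w + 4)*(w^2 - w) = w^2*(w + 1)*(w + 4)*(w - 1)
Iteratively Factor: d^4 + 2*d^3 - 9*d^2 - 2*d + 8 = (d + 4)*(d^3 - 2*d^2 - d + 2) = (d - 2)*(d + 4)*(d^2 - 1) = (d - 2)*(d - 1)*(d + 4)*(d + 1)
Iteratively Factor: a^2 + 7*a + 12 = (a + 3)*(a + 4)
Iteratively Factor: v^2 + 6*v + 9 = (v + 3)*(v + 3)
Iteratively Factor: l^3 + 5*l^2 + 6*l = (l + 3)*(l^2 + 2*l) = (l + 2)*(l + 3)*(l)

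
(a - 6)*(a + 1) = a^2 - 5*a - 6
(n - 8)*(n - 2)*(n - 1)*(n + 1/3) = n^4 - 32*n^3/3 + 67*n^2/3 - 22*n/3 - 16/3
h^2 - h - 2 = (h - 2)*(h + 1)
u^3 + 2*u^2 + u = u*(u + 1)^2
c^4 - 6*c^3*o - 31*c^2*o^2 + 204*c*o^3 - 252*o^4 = (c - 7*o)*(c - 3*o)*(c - 2*o)*(c + 6*o)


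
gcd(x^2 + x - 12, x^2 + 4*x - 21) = x - 3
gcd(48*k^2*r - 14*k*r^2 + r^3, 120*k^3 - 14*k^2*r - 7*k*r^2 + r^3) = -6*k + r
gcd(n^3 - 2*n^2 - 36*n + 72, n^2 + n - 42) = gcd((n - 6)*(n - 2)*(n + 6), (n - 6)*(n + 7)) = n - 6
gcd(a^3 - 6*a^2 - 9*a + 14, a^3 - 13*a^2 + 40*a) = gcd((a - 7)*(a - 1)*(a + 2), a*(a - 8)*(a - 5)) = 1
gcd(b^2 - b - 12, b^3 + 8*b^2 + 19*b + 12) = b + 3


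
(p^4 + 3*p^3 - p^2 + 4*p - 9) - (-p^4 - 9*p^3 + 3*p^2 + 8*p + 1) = 2*p^4 + 12*p^3 - 4*p^2 - 4*p - 10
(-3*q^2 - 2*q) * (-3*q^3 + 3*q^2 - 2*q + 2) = 9*q^5 - 3*q^4 - 2*q^2 - 4*q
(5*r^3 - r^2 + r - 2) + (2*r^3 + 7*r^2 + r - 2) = 7*r^3 + 6*r^2 + 2*r - 4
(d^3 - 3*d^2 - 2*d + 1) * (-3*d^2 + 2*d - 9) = -3*d^5 + 11*d^4 - 9*d^3 + 20*d^2 + 20*d - 9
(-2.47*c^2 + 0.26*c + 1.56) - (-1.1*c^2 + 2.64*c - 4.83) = -1.37*c^2 - 2.38*c + 6.39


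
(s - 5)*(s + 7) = s^2 + 2*s - 35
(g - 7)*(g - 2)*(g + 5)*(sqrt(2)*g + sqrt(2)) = sqrt(2)*g^4 - 3*sqrt(2)*g^3 - 35*sqrt(2)*g^2 + 39*sqrt(2)*g + 70*sqrt(2)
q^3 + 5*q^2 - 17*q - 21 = (q - 3)*(q + 1)*(q + 7)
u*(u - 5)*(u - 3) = u^3 - 8*u^2 + 15*u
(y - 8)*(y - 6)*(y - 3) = y^3 - 17*y^2 + 90*y - 144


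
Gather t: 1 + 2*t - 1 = 2*t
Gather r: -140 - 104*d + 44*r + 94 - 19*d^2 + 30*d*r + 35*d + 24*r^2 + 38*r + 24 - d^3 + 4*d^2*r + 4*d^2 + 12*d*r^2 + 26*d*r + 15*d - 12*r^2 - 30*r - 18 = -d^3 - 15*d^2 - 54*d + r^2*(12*d + 12) + r*(4*d^2 + 56*d + 52) - 40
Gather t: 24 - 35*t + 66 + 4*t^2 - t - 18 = 4*t^2 - 36*t + 72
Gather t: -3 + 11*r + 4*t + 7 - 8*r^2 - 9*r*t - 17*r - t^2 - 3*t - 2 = -8*r^2 - 6*r - t^2 + t*(1 - 9*r) + 2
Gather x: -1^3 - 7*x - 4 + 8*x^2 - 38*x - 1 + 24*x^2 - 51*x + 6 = 32*x^2 - 96*x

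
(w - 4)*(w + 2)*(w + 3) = w^3 + w^2 - 14*w - 24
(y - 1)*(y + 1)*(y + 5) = y^3 + 5*y^2 - y - 5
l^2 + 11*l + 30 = (l + 5)*(l + 6)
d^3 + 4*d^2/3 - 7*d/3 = d*(d - 1)*(d + 7/3)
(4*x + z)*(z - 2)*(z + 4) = 4*x*z^2 + 8*x*z - 32*x + z^3 + 2*z^2 - 8*z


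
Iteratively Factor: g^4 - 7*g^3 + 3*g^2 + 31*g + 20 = (g + 1)*(g^3 - 8*g^2 + 11*g + 20) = (g + 1)^2*(g^2 - 9*g + 20) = (g - 5)*(g + 1)^2*(g - 4)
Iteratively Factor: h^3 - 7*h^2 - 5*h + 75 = (h - 5)*(h^2 - 2*h - 15) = (h - 5)*(h + 3)*(h - 5)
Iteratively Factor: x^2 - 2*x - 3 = (x + 1)*(x - 3)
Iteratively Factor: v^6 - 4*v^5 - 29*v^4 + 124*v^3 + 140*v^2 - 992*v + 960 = (v - 2)*(v^5 - 2*v^4 - 33*v^3 + 58*v^2 + 256*v - 480) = (v - 2)*(v + 4)*(v^4 - 6*v^3 - 9*v^2 + 94*v - 120) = (v - 2)*(v + 4)^2*(v^3 - 10*v^2 + 31*v - 30) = (v - 3)*(v - 2)*(v + 4)^2*(v^2 - 7*v + 10) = (v - 3)*(v - 2)^2*(v + 4)^2*(v - 5)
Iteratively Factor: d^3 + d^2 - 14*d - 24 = (d + 3)*(d^2 - 2*d - 8) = (d - 4)*(d + 3)*(d + 2)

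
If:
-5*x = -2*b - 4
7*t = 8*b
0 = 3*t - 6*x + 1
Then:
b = 133/36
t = 38/9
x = 41/18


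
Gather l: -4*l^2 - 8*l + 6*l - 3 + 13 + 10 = -4*l^2 - 2*l + 20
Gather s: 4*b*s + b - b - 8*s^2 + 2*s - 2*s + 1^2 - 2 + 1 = 4*b*s - 8*s^2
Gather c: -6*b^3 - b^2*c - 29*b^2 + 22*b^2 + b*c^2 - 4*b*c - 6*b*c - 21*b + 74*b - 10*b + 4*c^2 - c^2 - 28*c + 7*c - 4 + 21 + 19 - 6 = -6*b^3 - 7*b^2 + 43*b + c^2*(b + 3) + c*(-b^2 - 10*b - 21) + 30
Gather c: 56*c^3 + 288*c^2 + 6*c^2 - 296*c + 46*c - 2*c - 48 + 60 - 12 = 56*c^3 + 294*c^2 - 252*c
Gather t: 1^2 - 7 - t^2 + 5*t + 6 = -t^2 + 5*t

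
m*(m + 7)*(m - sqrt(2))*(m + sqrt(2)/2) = m^4 - sqrt(2)*m^3/2 + 7*m^3 - 7*sqrt(2)*m^2/2 - m^2 - 7*m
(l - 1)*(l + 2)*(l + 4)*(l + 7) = l^4 + 12*l^3 + 37*l^2 + 6*l - 56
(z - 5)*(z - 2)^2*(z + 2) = z^4 - 7*z^3 + 6*z^2 + 28*z - 40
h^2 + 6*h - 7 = (h - 1)*(h + 7)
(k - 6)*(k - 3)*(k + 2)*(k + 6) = k^4 - k^3 - 42*k^2 + 36*k + 216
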